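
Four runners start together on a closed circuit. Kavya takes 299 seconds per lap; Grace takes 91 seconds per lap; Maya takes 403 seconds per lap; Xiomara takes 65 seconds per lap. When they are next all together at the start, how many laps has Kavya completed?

1085 laps

They are all back at their starting positions together after one LCM of the periods.
299 = 13 × 23
91 = 7 × 13
403 = 13 × 31
65 = 5 × 13
LCM(299, 91, 403, 65) = 5 × 7 × 13 × 23 × 31 = 324415.
Laps for period 299: 324415 / 299 = 1085.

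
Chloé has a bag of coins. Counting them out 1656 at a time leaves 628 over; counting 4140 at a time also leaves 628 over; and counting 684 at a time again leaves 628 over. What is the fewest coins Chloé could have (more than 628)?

N − 628 must be a common multiple of 1656, 4140, and 684.
1656 = 2^3 × 3^2 × 23
4140 = 2^2 × 3^2 × 5 × 23
684 = 2^2 × 3^2 × 19
LCM(1656, 4140, 684) = 2^3 × 3^2 × 5 × 19 × 23 = 157320.
Smallest N > 628 is LCM + 628 = 157320 + 628 = 157948.

157948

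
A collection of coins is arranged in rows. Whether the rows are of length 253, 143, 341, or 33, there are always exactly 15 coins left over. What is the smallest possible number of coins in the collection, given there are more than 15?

305892

N − 15 must be a common multiple of 253, 143, 341, and 33.
253 = 11 × 23
143 = 11 × 13
341 = 11 × 31
33 = 3 × 11
LCM(253, 143, 341, 33) = 3 × 11 × 13 × 23 × 31 = 305877.
Smallest N > 15 is LCM + 15 = 305877 + 15 = 305892.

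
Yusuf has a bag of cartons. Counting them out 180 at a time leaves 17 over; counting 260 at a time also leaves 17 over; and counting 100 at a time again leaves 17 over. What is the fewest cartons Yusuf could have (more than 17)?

N − 17 must be a common multiple of 180, 260, and 100.
180 = 2^2 × 3^2 × 5
260 = 2^2 × 5 × 13
100 = 2^2 × 5^2
LCM(180, 260, 100) = 2^2 × 3^2 × 5^2 × 13 = 11700.
Smallest N > 17 is LCM + 17 = 11700 + 17 = 11717.

11717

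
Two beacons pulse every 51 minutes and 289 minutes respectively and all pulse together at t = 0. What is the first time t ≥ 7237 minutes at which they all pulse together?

7803 minutes

Joint pulses occur at multiples of LCM(51, 289).
51 = 3 × 17
289 = 17^2
LCM(51, 289) = 3 × 17^2 = 867.
Smallest multiple of 867 that is ≥ 7237: ⌈7237/867⌉ × 867 = 9 × 867 = 7803.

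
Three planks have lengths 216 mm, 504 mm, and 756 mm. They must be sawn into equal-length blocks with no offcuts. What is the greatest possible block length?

This is the greatest common divisor of 216, 504, and 756.
216 = 2^3 × 3^3
504 = 2^3 × 3^2 × 7
756 = 2^2 × 3^3 × 7
gcd(216, 504, 756) = 2^2 × 3^2 = 36.

36 mm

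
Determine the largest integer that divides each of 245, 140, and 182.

7

245 = 5 × 7^2
140 = 2^2 × 5 × 7
182 = 2 × 7 × 13
gcd(245, 140, 182) = 7.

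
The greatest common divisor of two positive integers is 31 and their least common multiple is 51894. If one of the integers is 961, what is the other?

1674

For two integers, gcd × lcm = product, so the other is (31 × 51894) / 961 = 1608714 / 961 = 1674.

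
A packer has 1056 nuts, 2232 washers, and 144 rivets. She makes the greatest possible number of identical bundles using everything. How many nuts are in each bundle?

44

Number of bundles = gcd(1056, 2232, 144).
1056 = 2^5 × 3 × 11
2232 = 2^3 × 3^2 × 31
144 = 2^4 × 3^2
gcd(1056, 2232, 144) = 2^3 × 3 = 24.
nuts per bundle = 1056 / 24 = 44.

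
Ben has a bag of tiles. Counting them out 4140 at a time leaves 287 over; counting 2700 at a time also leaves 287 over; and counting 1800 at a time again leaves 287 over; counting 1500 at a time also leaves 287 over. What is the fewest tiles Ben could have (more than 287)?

621287

N − 287 must be a common multiple of 4140, 2700, 1800, and 1500.
4140 = 2^2 × 3^2 × 5 × 23
2700 = 2^2 × 3^3 × 5^2
1800 = 2^3 × 3^2 × 5^2
1500 = 2^2 × 3 × 5^3
LCM(4140, 2700, 1800, 1500) = 2^3 × 3^3 × 5^3 × 23 = 621000.
Smallest N > 287 is LCM + 287 = 621000 + 287 = 621287.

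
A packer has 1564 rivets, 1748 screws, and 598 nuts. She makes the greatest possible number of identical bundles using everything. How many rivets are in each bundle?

34

Number of bundles = gcd(1564, 1748, 598).
1564 = 2^2 × 17 × 23
1748 = 2^2 × 19 × 23
598 = 2 × 13 × 23
gcd(1564, 1748, 598) = 2 × 23 = 46.
rivets per bundle = 1564 / 46 = 34.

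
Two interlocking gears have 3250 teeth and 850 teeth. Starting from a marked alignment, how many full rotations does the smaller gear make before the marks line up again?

65 rotations

They are all back at their starting positions together after one LCM of the periods.
3250 = 2 × 5^3 × 13
850 = 2 × 5^2 × 17
LCM(3250, 850) = 2 × 5^3 × 13 × 17 = 55250.
Rotations for period 850: 55250 / 850 = 65.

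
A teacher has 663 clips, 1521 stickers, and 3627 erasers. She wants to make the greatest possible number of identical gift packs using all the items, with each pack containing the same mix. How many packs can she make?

The pack count must divide each quantity, so the greatest is gcd(663, 1521, 3627).
663 = 3 × 13 × 17
1521 = 3^2 × 13^2
3627 = 3^2 × 13 × 31
gcd(663, 1521, 3627) = 3 × 13 = 39.

39 packs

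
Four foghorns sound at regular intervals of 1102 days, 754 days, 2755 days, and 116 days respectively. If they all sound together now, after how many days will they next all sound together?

143260 days

They coincide at every common multiple of the periods; the first is the LCM.
1102 = 2 × 19 × 29
754 = 2 × 13 × 29
2755 = 5 × 19 × 29
116 = 2^2 × 29
LCM(1102, 754, 2755, 116) = 2^2 × 5 × 13 × 19 × 29 = 143260.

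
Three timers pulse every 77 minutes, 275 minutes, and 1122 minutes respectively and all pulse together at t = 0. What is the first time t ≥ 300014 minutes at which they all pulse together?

Joint pulses occur at multiples of LCM(77, 275, 1122).
77 = 7 × 11
275 = 5^2 × 11
1122 = 2 × 3 × 11 × 17
LCM(77, 275, 1122) = 2 × 3 × 5^2 × 7 × 11 × 17 = 196350.
Smallest multiple of 196350 that is ≥ 300014: ⌈300014/196350⌉ × 196350 = 2 × 196350 = 392700.

392700 minutes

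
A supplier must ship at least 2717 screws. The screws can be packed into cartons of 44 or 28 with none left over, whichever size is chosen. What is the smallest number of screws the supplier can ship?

The number of screws must be a common multiple of 44 and 28, so a multiple of their LCM.
44 = 2^2 × 11
28 = 2^2 × 7
LCM(44, 28) = 2^2 × 7 × 11 = 308.
Smallest multiple of 308 that is ≥ 2717: ⌈2717/308⌉ × 308 = 9 × 308 = 2772.

2772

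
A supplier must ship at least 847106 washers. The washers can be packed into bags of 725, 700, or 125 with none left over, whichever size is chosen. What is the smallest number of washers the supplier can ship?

The number of washers must be a common multiple of 725, 700, and 125, so a multiple of their LCM.
725 = 5^2 × 29
700 = 2^2 × 5^2 × 7
125 = 5^3
LCM(725, 700, 125) = 2^2 × 5^3 × 7 × 29 = 101500.
Smallest multiple of 101500 that is ≥ 847106: ⌈847106/101500⌉ × 101500 = 9 × 101500 = 913500.

913500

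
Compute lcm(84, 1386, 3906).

84 = 2^2 × 3 × 7
1386 = 2 × 3^2 × 7 × 11
3906 = 2 × 3^2 × 7 × 31
LCM(84, 1386, 3906) = 2^2 × 3^2 × 7 × 11 × 31 = 85932.

85932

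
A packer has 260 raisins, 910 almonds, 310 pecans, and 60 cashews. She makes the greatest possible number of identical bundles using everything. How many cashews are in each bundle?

Number of bundles = gcd(260, 910, 310, 60).
260 = 2^2 × 5 × 13
910 = 2 × 5 × 7 × 13
310 = 2 × 5 × 31
60 = 2^2 × 3 × 5
gcd(260, 910, 310, 60) = 2 × 5 = 10.
cashews per bundle = 60 / 10 = 6.

6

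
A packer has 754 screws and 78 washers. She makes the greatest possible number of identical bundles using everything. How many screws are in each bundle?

Number of bundles = gcd(754, 78).
754 = 2 × 13 × 29
78 = 2 × 3 × 13
gcd(754, 78) = 2 × 13 = 26.
screws per bundle = 754 / 26 = 29.

29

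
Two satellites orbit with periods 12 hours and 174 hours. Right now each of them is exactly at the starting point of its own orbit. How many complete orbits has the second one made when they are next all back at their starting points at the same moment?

They are all back at their starting positions together after one LCM of the periods.
12 = 2^2 × 3
174 = 2 × 3 × 29
LCM(12, 174) = 2^2 × 3 × 29 = 348.
Orbits for period 174: 348 / 174 = 2.

2 orbits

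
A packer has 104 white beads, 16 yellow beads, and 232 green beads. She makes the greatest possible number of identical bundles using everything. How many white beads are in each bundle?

Number of bundles = gcd(104, 16, 232).
104 = 2^3 × 13
16 = 2^4
232 = 2^3 × 29
gcd(104, 16, 232) = 2^3 = 8.
white beads per bundle = 104 / 8 = 13.

13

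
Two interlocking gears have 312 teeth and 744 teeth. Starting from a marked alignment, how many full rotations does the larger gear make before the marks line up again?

They are all back at their starting positions together after one LCM of the periods.
312 = 2^3 × 3 × 13
744 = 2^3 × 3 × 31
LCM(312, 744) = 2^3 × 3 × 13 × 31 = 9672.
Rotations for period 744: 9672 / 744 = 13.

13 rotations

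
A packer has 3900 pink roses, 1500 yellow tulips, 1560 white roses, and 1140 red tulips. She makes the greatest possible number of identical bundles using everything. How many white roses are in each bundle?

Number of bundles = gcd(3900, 1500, 1560, 1140).
3900 = 2^2 × 3 × 5^2 × 13
1500 = 2^2 × 3 × 5^3
1560 = 2^3 × 3 × 5 × 13
1140 = 2^2 × 3 × 5 × 19
gcd(3900, 1500, 1560, 1140) = 2^2 × 3 × 5 = 60.
white roses per bundle = 1560 / 60 = 26.

26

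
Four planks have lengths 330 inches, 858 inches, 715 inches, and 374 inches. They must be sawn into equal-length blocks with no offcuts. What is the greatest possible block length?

The block length must divide every plank, so the greatest is gcd(330, 858, 715, 374).
330 = 2 × 3 × 5 × 11
858 = 2 × 3 × 11 × 13
715 = 5 × 11 × 13
374 = 2 × 11 × 17
gcd(330, 858, 715, 374) = 11.

11 inches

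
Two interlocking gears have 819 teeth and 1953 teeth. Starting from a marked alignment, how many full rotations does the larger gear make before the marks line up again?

13 rotations

They are all back at their starting positions together after one LCM of the periods.
819 = 3^2 × 7 × 13
1953 = 3^2 × 7 × 31
LCM(819, 1953) = 3^2 × 7 × 13 × 31 = 25389.
Rotations for period 1953: 25389 / 1953 = 13.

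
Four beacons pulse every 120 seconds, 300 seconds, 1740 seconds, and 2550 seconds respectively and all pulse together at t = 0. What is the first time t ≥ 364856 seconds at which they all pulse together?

591600 seconds

Joint pulses occur at multiples of LCM(120, 300, 1740, 2550).
120 = 2^3 × 3 × 5
300 = 2^2 × 3 × 5^2
1740 = 2^2 × 3 × 5 × 29
2550 = 2 × 3 × 5^2 × 17
LCM(120, 300, 1740, 2550) = 2^3 × 3 × 5^2 × 17 × 29 = 295800.
Smallest multiple of 295800 that is ≥ 364856: ⌈364856/295800⌉ × 295800 = 2 × 295800 = 591600.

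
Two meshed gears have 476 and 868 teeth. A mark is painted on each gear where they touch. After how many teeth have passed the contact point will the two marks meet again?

The first simultaneous occurrence is after LCM of the individual periods.
476 = 2^2 × 7 × 17
868 = 2^2 × 7 × 31
LCM(476, 868) = 2^2 × 7 × 17 × 31 = 14756.

14756 teeth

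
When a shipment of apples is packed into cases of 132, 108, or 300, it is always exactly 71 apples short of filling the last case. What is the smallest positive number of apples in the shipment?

29629

Being 71 short of a full case of size k means N ≡ −71 (mod k), i.e. N + 71 is a multiple of each size.
132 = 2^2 × 3 × 11
108 = 2^2 × 3^3
300 = 2^2 × 3 × 5^2
LCM(132, 108, 300) = 2^2 × 3^3 × 5^2 × 11 = 29700.
Smallest positive N is 29700 − 71 = 29629.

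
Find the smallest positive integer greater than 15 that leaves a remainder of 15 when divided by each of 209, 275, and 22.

N − 15 must be a common multiple of 209, 275, and 22.
209 = 11 × 19
275 = 5^2 × 11
22 = 2 × 11
LCM(209, 275, 22) = 2 × 5^2 × 11 × 19 = 10450.
Smallest N > 15 is LCM + 15 = 10450 + 15 = 10465.

10465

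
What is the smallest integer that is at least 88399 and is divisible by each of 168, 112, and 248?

93744

The integer must be a common multiple of 168, 112, and 248, so a multiple of their LCM.
168 = 2^3 × 3 × 7
112 = 2^4 × 7
248 = 2^3 × 31
LCM(168, 112, 248) = 2^4 × 3 × 7 × 31 = 10416.
Smallest multiple of 10416 that is ≥ 88399: ⌈88399/10416⌉ × 10416 = 9 × 10416 = 93744.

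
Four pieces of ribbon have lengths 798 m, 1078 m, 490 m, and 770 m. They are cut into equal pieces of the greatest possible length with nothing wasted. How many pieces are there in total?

224

Piece length = gcd(798, 1078, 490, 770).
798 = 2 × 3 × 7 × 19
1078 = 2 × 7^2 × 11
490 = 2 × 5 × 7^2
770 = 2 × 5 × 7 × 11
gcd(798, 1078, 490, 770) = 2 × 7 = 14.
Total pieces = 798/14 + 1078/14 + 490/14 + 770/14 = 57 + 77 + 35 + 55 = 224.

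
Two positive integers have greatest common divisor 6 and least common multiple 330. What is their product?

1980

For any two positive integers, gcd × lcm = product = 6 × 330 = 1980.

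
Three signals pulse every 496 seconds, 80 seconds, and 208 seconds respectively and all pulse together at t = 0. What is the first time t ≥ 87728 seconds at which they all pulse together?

Joint pulses occur at multiples of LCM(496, 80, 208).
496 = 2^4 × 31
80 = 2^4 × 5
208 = 2^4 × 13
LCM(496, 80, 208) = 2^4 × 5 × 13 × 31 = 32240.
Smallest multiple of 32240 that is ≥ 87728: ⌈87728/32240⌉ × 32240 = 3 × 32240 = 96720.

96720 seconds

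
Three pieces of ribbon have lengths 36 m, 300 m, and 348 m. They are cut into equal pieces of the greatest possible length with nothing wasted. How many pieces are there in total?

57

Piece length = gcd(36, 300, 348).
36 = 2^2 × 3^2
300 = 2^2 × 3 × 5^2
348 = 2^2 × 3 × 29
gcd(36, 300, 348) = 2^2 × 3 = 12.
Total pieces = 36/12 + 300/12 + 348/12 = 3 + 25 + 29 = 57.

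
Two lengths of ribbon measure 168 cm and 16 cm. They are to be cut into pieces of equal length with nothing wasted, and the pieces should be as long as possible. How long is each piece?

The greatest length dividing all of 168 and 16 is their gcd.
168 = 2^3 × 3 × 7
16 = 2^4
gcd(168, 16) = 2^3 = 8.

8 cm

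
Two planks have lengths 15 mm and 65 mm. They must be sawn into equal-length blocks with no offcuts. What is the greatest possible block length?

5 mm

By the Euclidean algorithm:
65 = 4 × 15 + 5
15 = 3 × 5 + 0
gcd(15, 65) = 5.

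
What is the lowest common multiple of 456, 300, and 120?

11400

456 = 2^3 × 3 × 19
300 = 2^2 × 3 × 5^2
120 = 2^3 × 3 × 5
LCM(456, 300, 120) = 2^3 × 3 × 5^2 × 19 = 11400.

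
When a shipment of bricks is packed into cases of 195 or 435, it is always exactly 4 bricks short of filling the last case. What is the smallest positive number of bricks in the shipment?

5651

Being 4 short of a full case of size k means N ≡ −4 (mod k), i.e. N + 4 is a multiple of each size.
195 = 3 × 5 × 13
435 = 3 × 5 × 29
LCM(195, 435) = 3 × 5 × 13 × 29 = 5655.
Smallest positive N is 5655 − 4 = 5651.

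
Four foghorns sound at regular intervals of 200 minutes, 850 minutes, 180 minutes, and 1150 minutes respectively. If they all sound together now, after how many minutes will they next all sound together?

703800 minutes

We need the least common multiple of the intervals.
200 = 2^3 × 5^2
850 = 2 × 5^2 × 17
180 = 2^2 × 3^2 × 5
1150 = 2 × 5^2 × 23
LCM(200, 850, 180, 1150) = 2^3 × 3^2 × 5^2 × 17 × 23 = 703800.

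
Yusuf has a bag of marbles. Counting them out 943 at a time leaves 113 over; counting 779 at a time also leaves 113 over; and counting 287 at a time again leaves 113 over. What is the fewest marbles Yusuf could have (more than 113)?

125532

N − 113 must be a common multiple of 943, 779, and 287.
943 = 23 × 41
779 = 19 × 41
287 = 7 × 41
LCM(943, 779, 287) = 7 × 19 × 23 × 41 = 125419.
Smallest N > 113 is LCM + 113 = 125419 + 113 = 125532.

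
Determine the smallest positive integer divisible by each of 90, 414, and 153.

35190

90 = 2 × 3^2 × 5
414 = 2 × 3^2 × 23
153 = 3^2 × 17
LCM(90, 414, 153) = 2 × 3^2 × 5 × 17 × 23 = 35190.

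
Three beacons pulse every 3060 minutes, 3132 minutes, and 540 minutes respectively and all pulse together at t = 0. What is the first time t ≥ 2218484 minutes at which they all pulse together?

2395980 minutes

Joint pulses occur at multiples of LCM(3060, 3132, 540).
3060 = 2^2 × 3^2 × 5 × 17
3132 = 2^2 × 3^3 × 29
540 = 2^2 × 3^3 × 5
LCM(3060, 3132, 540) = 2^2 × 3^3 × 5 × 17 × 29 = 266220.
Smallest multiple of 266220 that is ≥ 2218484: ⌈2218484/266220⌉ × 266220 = 9 × 266220 = 2395980.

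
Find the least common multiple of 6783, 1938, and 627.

149226

6783 = 3 × 7 × 17 × 19
1938 = 2 × 3 × 17 × 19
627 = 3 × 11 × 19
LCM(6783, 1938, 627) = 2 × 3 × 7 × 11 × 17 × 19 = 149226.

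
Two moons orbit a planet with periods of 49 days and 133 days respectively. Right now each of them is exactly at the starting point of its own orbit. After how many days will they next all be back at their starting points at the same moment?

931 days

The first simultaneous occurrence is after LCM of the individual periods.
49 = 7^2
133 = 7 × 19
LCM(49, 133) = 7^2 × 19 = 931.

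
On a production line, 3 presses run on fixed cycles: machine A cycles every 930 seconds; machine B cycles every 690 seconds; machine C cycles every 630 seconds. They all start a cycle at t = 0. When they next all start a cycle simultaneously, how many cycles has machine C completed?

713 cycles

They are all back at their starting positions together after one LCM of the periods.
930 = 2 × 3 × 5 × 31
690 = 2 × 3 × 5 × 23
630 = 2 × 3^2 × 5 × 7
LCM(930, 690, 630) = 2 × 3^2 × 5 × 7 × 23 × 31 = 449190.
Cycles for period 630: 449190 / 630 = 713.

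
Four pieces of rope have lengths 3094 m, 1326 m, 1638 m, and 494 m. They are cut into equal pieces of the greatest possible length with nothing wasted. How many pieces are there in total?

Piece length = gcd(3094, 1326, 1638, 494).
3094 = 2 × 7 × 13 × 17
1326 = 2 × 3 × 13 × 17
1638 = 2 × 3^2 × 7 × 13
494 = 2 × 13 × 19
gcd(3094, 1326, 1638, 494) = 2 × 13 = 26.
Total pieces = 3094/26 + 1326/26 + 1638/26 + 494/26 = 119 + 51 + 63 + 19 = 252.

252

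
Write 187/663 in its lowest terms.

11/39

187 = 11 × 17
663 = 3 × 13 × 17
gcd(187, 663) = 17.
Divide numerator and denominator by 17: 187/663 = 11/39.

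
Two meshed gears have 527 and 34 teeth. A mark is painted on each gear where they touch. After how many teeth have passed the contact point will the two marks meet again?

1054 teeth

We need the least common multiple of the intervals.
527 = 17 × 31
34 = 2 × 17
LCM(527, 34) = 2 × 17 × 31 = 1054.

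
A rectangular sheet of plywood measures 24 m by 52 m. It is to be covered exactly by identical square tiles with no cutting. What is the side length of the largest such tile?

4 m

By the Euclidean algorithm:
52 = 2 × 24 + 4
24 = 6 × 4 + 0
gcd(24, 52) = 4.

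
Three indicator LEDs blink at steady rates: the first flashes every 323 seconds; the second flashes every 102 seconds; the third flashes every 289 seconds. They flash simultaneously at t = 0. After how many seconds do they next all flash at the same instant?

We need the least common multiple of the intervals.
323 = 17 × 19
102 = 2 × 3 × 17
289 = 17^2
LCM(323, 102, 289) = 2 × 3 × 17^2 × 19 = 32946.

32946 seconds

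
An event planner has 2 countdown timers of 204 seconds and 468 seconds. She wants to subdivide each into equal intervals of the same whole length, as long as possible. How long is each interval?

The interval must divide each timer length; the longest such is the gcd.
204 = 2^2 × 3 × 17
468 = 2^2 × 3^2 × 13
gcd(204, 468) = 2^2 × 3 = 12.

12 seconds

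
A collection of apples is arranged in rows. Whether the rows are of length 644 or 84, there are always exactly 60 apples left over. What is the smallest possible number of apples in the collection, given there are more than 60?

1992

N − 60 must be a common multiple of 644 and 84.
644 = 2^2 × 7 × 23
84 = 2^2 × 3 × 7
LCM(644, 84) = 2^2 × 3 × 7 × 23 = 1932.
Smallest N > 60 is LCM + 60 = 1932 + 60 = 1992.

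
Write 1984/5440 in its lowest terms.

31/85

1984 = 2^6 × 31
5440 = 2^6 × 5 × 17
gcd(1984, 5440) = 2^6 = 64.
Divide numerator and denominator by 64: 1984/5440 = 31/85.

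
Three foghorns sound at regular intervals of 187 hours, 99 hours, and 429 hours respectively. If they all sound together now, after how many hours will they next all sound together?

21879 hours

They coincide at every common multiple of the periods; the first is the LCM.
187 = 11 × 17
99 = 3^2 × 11
429 = 3 × 11 × 13
LCM(187, 99, 429) = 3^2 × 11 × 13 × 17 = 21879.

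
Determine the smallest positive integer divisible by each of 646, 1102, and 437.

430882

646 = 2 × 17 × 19
1102 = 2 × 19 × 29
437 = 19 × 23
LCM(646, 1102, 437) = 2 × 17 × 19 × 23 × 29 = 430882.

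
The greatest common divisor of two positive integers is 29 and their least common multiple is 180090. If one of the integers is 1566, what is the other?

3335

For two integers, gcd × lcm = product, so the other is (29 × 180090) / 1566 = 5222610 / 1566 = 3335.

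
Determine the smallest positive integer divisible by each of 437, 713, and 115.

67735

437 = 19 × 23
713 = 23 × 31
115 = 5 × 23
LCM(437, 713, 115) = 5 × 19 × 23 × 31 = 67735.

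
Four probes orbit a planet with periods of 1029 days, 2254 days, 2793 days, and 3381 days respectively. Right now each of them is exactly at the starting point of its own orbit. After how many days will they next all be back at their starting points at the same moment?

899346 days

The first simultaneous occurrence is after LCM of the individual periods.
1029 = 3 × 7^3
2254 = 2 × 7^2 × 23
2793 = 3 × 7^2 × 19
3381 = 3 × 7^2 × 23
LCM(1029, 2254, 2793, 3381) = 2 × 3 × 7^3 × 19 × 23 = 899346.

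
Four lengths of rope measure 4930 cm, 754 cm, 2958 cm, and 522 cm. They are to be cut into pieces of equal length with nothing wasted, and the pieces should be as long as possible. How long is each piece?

The greatest length dividing all of 4930, 754, 2958, and 522 is their gcd.
4930 = 2 × 5 × 17 × 29
754 = 2 × 13 × 29
2958 = 2 × 3 × 17 × 29
522 = 2 × 3^2 × 29
gcd(4930, 754, 2958, 522) = 2 × 29 = 58.

58 cm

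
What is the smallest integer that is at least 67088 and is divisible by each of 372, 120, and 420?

78120

The integer must be a common multiple of 372, 120, and 420, so a multiple of their LCM.
372 = 2^2 × 3 × 31
120 = 2^3 × 3 × 5
420 = 2^2 × 3 × 5 × 7
LCM(372, 120, 420) = 2^3 × 3 × 5 × 7 × 31 = 26040.
Smallest multiple of 26040 that is ≥ 67088: ⌈67088/26040⌉ × 26040 = 3 × 26040 = 78120.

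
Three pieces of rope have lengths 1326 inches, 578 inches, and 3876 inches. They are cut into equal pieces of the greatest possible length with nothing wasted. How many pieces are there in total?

170

Piece length = gcd(1326, 578, 3876).
1326 = 2 × 3 × 13 × 17
578 = 2 × 17^2
3876 = 2^2 × 3 × 17 × 19
gcd(1326, 578, 3876) = 2 × 17 = 34.
Total pieces = 1326/34 + 578/34 + 3876/34 = 39 + 17 + 114 = 170.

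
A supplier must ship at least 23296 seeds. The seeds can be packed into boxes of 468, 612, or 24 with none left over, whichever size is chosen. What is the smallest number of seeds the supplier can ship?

31824

The number of seeds must be a common multiple of 468, 612, and 24, so a multiple of their LCM.
468 = 2^2 × 3^2 × 13
612 = 2^2 × 3^2 × 17
24 = 2^3 × 3
LCM(468, 612, 24) = 2^3 × 3^2 × 13 × 17 = 15912.
Smallest multiple of 15912 that is ≥ 23296: ⌈23296/15912⌉ × 15912 = 2 × 15912 = 31824.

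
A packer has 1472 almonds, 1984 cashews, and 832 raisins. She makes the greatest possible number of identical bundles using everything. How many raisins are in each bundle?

Number of bundles = gcd(1472, 1984, 832).
1472 = 2^6 × 23
1984 = 2^6 × 31
832 = 2^6 × 13
gcd(1472, 1984, 832) = 2^6 = 64.
raisins per bundle = 832 / 64 = 13.

13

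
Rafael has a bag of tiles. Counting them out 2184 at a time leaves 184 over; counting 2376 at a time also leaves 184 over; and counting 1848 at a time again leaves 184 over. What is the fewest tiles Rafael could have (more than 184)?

216400

N − 184 must be a common multiple of 2184, 2376, and 1848.
2184 = 2^3 × 3 × 7 × 13
2376 = 2^3 × 3^3 × 11
1848 = 2^3 × 3 × 7 × 11
LCM(2184, 2376, 1848) = 2^3 × 3^3 × 7 × 11 × 13 = 216216.
Smallest N > 184 is LCM + 184 = 216216 + 184 = 216400.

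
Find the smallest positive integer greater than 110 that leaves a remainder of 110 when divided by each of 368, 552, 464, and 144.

N − 110 must be a common multiple of 368, 552, 464, and 144.
368 = 2^4 × 23
552 = 2^3 × 3 × 23
464 = 2^4 × 29
144 = 2^4 × 3^2
LCM(368, 552, 464, 144) = 2^4 × 3^2 × 23 × 29 = 96048.
Smallest N > 110 is LCM + 110 = 96048 + 110 = 96158.

96158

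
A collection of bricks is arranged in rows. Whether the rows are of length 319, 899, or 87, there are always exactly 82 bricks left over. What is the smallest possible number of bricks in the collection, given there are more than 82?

29749

N − 82 must be a common multiple of 319, 899, and 87.
319 = 11 × 29
899 = 29 × 31
87 = 3 × 29
LCM(319, 899, 87) = 3 × 11 × 29 × 31 = 29667.
Smallest N > 82 is LCM + 82 = 29667 + 82 = 29749.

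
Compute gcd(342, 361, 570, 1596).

19

342 = 2 × 3^2 × 19
361 = 19^2
570 = 2 × 3 × 5 × 19
1596 = 2^2 × 3 × 7 × 19
gcd(342, 361, 570, 1596) = 19.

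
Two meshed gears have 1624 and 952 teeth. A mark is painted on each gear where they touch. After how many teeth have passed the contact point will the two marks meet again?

They coincide at every common multiple of the periods; the first is the LCM.
1624 = 2^3 × 7 × 29
952 = 2^3 × 7 × 17
LCM(1624, 952) = 2^3 × 7 × 17 × 29 = 27608.

27608 teeth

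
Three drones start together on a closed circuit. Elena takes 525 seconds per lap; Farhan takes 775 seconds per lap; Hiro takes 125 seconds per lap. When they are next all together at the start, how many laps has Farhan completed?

They are all back at their starting positions together after one LCM of the periods.
525 = 3 × 5^2 × 7
775 = 5^2 × 31
125 = 5^3
LCM(525, 775, 125) = 3 × 5^3 × 7 × 31 = 81375.
Laps for period 775: 81375 / 775 = 105.

105 laps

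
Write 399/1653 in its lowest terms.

399 = 3 × 7 × 19
1653 = 3 × 19 × 29
gcd(399, 1653) = 3 × 19 = 57.
Divide numerator and denominator by 57: 399/1653 = 7/29.

7/29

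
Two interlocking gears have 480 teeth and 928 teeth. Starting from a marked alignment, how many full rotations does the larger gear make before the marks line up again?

The first common completion time is the LCM of the periods.
480 = 2^5 × 3 × 5
928 = 2^5 × 29
LCM(480, 928) = 2^5 × 3 × 5 × 29 = 13920.
Rotations for period 928: 13920 / 928 = 15.

15 rotations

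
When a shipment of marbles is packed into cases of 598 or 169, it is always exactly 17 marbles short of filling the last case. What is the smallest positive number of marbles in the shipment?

Being 17 short of a full case of size k means N ≡ −17 (mod k), i.e. N + 17 is a multiple of each size.
598 = 2 × 13 × 23
169 = 13^2
LCM(598, 169) = 2 × 13^2 × 23 = 7774.
Smallest positive N is 7774 − 17 = 7757.

7757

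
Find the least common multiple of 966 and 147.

6762

966 = 2 × 3 × 7 × 23
147 = 3 × 7^2
LCM(966, 147) = 2 × 3 × 7^2 × 23 = 6762.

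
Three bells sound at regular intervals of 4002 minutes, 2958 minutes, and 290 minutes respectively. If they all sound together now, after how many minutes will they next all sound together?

340170 minutes

The first simultaneous occurrence is after LCM of the individual periods.
4002 = 2 × 3 × 23 × 29
2958 = 2 × 3 × 17 × 29
290 = 2 × 5 × 29
LCM(4002, 2958, 290) = 2 × 3 × 5 × 17 × 23 × 29 = 340170.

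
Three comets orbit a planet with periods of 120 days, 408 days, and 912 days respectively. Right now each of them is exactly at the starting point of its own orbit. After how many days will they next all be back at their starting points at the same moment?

We need the least common multiple of the intervals.
120 = 2^3 × 3 × 5
408 = 2^3 × 3 × 17
912 = 2^4 × 3 × 19
LCM(120, 408, 912) = 2^4 × 3 × 5 × 17 × 19 = 77520.

77520 days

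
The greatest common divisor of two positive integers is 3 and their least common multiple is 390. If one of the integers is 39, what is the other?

For two integers, gcd × lcm = product, so the other is (3 × 390) / 39 = 1170 / 39 = 30.

30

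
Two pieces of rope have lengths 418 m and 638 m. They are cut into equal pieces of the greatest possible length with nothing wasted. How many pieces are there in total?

48

Piece length = gcd(418, 638).
418 = 2 × 11 × 19
638 = 2 × 11 × 29
gcd(418, 638) = 2 × 11 = 22.
Total pieces = 418/22 + 638/22 = 19 + 29 = 48.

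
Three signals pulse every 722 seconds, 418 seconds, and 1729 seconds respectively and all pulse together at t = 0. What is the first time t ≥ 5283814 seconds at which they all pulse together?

5781776 seconds

Joint pulses occur at multiples of LCM(722, 418, 1729).
722 = 2 × 19^2
418 = 2 × 11 × 19
1729 = 7 × 13 × 19
LCM(722, 418, 1729) = 2 × 7 × 11 × 13 × 19^2 = 722722.
Smallest multiple of 722722 that is ≥ 5283814: ⌈5283814/722722⌉ × 722722 = 8 × 722722 = 5781776.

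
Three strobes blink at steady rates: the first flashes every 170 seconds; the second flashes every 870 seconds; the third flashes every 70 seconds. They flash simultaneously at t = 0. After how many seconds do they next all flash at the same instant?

103530 seconds

The first simultaneous occurrence is after LCM of the individual periods.
170 = 2 × 5 × 17
870 = 2 × 3 × 5 × 29
70 = 2 × 5 × 7
LCM(170, 870, 70) = 2 × 3 × 5 × 7 × 17 × 29 = 103530.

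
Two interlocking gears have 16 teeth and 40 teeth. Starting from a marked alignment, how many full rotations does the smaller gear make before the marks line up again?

5 rotations

The first common completion time is the LCM of the periods.
16 = 2^4
40 = 2^3 × 5
LCM(16, 40) = 2^4 × 5 = 80.
Rotations for period 16: 80 / 16 = 5.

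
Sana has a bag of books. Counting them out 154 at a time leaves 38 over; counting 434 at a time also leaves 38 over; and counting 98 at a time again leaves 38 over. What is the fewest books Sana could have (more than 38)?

33456

N − 38 must be a common multiple of 154, 434, and 98.
154 = 2 × 7 × 11
434 = 2 × 7 × 31
98 = 2 × 7^2
LCM(154, 434, 98) = 2 × 7^2 × 11 × 31 = 33418.
Smallest N > 38 is LCM + 38 = 33418 + 38 = 33456.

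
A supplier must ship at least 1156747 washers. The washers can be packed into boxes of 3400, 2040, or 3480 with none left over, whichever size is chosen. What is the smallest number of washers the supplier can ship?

The number of washers must be a common multiple of 3400, 2040, and 3480, so a multiple of their LCM.
3400 = 2^3 × 5^2 × 17
2040 = 2^3 × 3 × 5 × 17
3480 = 2^3 × 3 × 5 × 29
LCM(3400, 2040, 3480) = 2^3 × 3 × 5^2 × 17 × 29 = 295800.
Smallest multiple of 295800 that is ≥ 1156747: ⌈1156747/295800⌉ × 295800 = 4 × 295800 = 1183200.

1183200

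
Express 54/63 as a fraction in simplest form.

54 = 2 × 3^3
63 = 3^2 × 7
gcd(54, 63) = 3^2 = 9.
Divide numerator and denominator by 9: 54/63 = 6/7.

6/7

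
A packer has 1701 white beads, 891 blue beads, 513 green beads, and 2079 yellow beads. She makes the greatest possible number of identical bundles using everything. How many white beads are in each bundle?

63

Number of bundles = gcd(1701, 891, 513, 2079).
1701 = 3^5 × 7
891 = 3^4 × 11
513 = 3^3 × 19
2079 = 3^3 × 7 × 11
gcd(1701, 891, 513, 2079) = 3^3 = 27.
white beads per bundle = 1701 / 27 = 63.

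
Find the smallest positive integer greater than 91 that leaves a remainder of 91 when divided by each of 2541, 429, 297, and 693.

297388

N − 91 must be a common multiple of 2541, 429, 297, and 693.
2541 = 3 × 7 × 11^2
429 = 3 × 11 × 13
297 = 3^3 × 11
693 = 3^2 × 7 × 11
LCM(2541, 429, 297, 693) = 3^3 × 7 × 11^2 × 13 = 297297.
Smallest N > 91 is LCM + 91 = 297297 + 91 = 297388.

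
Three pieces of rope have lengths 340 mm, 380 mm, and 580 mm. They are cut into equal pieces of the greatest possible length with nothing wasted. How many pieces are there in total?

Piece length = gcd(340, 380, 580).
340 = 2^2 × 5 × 17
380 = 2^2 × 5 × 19
580 = 2^2 × 5 × 29
gcd(340, 380, 580) = 2^2 × 5 = 20.
Total pieces = 340/20 + 380/20 + 580/20 = 17 + 19 + 29 = 65.

65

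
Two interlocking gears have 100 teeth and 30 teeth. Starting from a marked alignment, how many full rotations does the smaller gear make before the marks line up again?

All finish a whole number of cycles simultaneously at t = LCM of the periods.
100 = 2^2 × 5^2
30 = 2 × 3 × 5
LCM(100, 30) = 2^2 × 3 × 5^2 = 300.
Rotations for period 30: 300 / 30 = 10.

10 rotations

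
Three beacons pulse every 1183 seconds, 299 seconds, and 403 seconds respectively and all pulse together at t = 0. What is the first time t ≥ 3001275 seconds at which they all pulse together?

3373916 seconds

Joint pulses occur at multiples of LCM(1183, 299, 403).
1183 = 7 × 13^2
299 = 13 × 23
403 = 13 × 31
LCM(1183, 299, 403) = 7 × 13^2 × 23 × 31 = 843479.
Smallest multiple of 843479 that is ≥ 3001275: ⌈3001275/843479⌉ × 843479 = 4 × 843479 = 3373916.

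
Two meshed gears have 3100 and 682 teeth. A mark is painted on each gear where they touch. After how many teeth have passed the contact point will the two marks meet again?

We need the least common multiple of the intervals.
3100 = 2^2 × 5^2 × 31
682 = 2 × 11 × 31
LCM(3100, 682) = 2^2 × 5^2 × 11 × 31 = 34100.

34100 teeth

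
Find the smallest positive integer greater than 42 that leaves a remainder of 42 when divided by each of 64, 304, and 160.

N − 42 must be a common multiple of 64, 304, and 160.
64 = 2^6
304 = 2^4 × 19
160 = 2^5 × 5
LCM(64, 304, 160) = 2^6 × 5 × 19 = 6080.
Smallest N > 42 is LCM + 42 = 6080 + 42 = 6122.

6122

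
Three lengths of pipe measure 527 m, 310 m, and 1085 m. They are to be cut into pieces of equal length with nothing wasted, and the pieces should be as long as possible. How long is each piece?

The greatest length dividing all of 527, 310, and 1085 is their gcd.
527 = 17 × 31
310 = 2 × 5 × 31
1085 = 5 × 7 × 31
gcd(527, 310, 1085) = 31.

31 m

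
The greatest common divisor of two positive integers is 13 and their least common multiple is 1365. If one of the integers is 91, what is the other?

For two integers, gcd × lcm = product, so the other is (13 × 1365) / 91 = 17745 / 91 = 195.

195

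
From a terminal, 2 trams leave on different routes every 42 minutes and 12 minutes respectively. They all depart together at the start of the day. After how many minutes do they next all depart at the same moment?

84 minutes

The first simultaneous occurrence is after LCM of the individual periods.
42 = 2 × 3 × 7
12 = 2^2 × 3
LCM(42, 12) = 2^2 × 3 × 7 = 84.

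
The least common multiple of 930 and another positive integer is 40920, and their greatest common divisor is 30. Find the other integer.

gcd × lcm = product of the two integers, so the other integer is (30 × 40920) / 930 = 1320.

1320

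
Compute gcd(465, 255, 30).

465 = 3 × 5 × 31
255 = 3 × 5 × 17
30 = 2 × 3 × 5
gcd(465, 255, 30) = 3 × 5 = 15.

15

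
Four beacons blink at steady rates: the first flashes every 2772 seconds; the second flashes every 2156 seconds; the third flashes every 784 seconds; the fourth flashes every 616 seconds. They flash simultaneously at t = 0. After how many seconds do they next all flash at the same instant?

The first simultaneous occurrence is after LCM of the individual periods.
2772 = 2^2 × 3^2 × 7 × 11
2156 = 2^2 × 7^2 × 11
784 = 2^4 × 7^2
616 = 2^3 × 7 × 11
LCM(2772, 2156, 784, 616) = 2^4 × 3^2 × 7^2 × 11 = 77616.

77616 seconds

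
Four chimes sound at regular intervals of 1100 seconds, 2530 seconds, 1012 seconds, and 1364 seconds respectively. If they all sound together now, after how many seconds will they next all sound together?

The first simultaneous occurrence is after LCM of the individual periods.
1100 = 2^2 × 5^2 × 11
2530 = 2 × 5 × 11 × 23
1012 = 2^2 × 11 × 23
1364 = 2^2 × 11 × 31
LCM(1100, 2530, 1012, 1364) = 2^2 × 5^2 × 11 × 23 × 31 = 784300.

784300 seconds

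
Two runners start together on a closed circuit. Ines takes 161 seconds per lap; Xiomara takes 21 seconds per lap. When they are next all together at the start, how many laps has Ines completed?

They are all back at their starting positions together after one LCM of the periods.
161 = 7 × 23
21 = 3 × 7
LCM(161, 21) = 3 × 7 × 23 = 483.
Laps for period 161: 483 / 161 = 3.

3 laps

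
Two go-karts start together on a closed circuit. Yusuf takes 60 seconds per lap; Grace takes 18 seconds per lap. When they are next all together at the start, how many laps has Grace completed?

All finish a whole number of cycles simultaneously at t = LCM of the periods.
60 = 2^2 × 3 × 5
18 = 2 × 3^2
LCM(60, 18) = 2^2 × 3^2 × 5 = 180.
Laps for period 18: 180 / 18 = 10.

10 laps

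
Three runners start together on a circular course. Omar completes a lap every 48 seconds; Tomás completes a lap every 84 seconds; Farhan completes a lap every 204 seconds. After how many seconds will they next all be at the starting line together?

5712 seconds

We need the least common multiple of the intervals.
48 = 2^4 × 3
84 = 2^2 × 3 × 7
204 = 2^2 × 3 × 17
LCM(48, 84, 204) = 2^4 × 3 × 7 × 17 = 5712.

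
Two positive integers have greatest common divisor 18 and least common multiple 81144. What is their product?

1460592

For any two positive integers, gcd × lcm = product = 18 × 81144 = 1460592.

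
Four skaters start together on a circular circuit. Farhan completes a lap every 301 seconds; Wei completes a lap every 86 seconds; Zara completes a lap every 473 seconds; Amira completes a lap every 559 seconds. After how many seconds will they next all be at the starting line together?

86086 seconds

The first simultaneous occurrence is after LCM of the individual periods.
301 = 7 × 43
86 = 2 × 43
473 = 11 × 43
559 = 13 × 43
LCM(301, 86, 473, 559) = 2 × 7 × 11 × 13 × 43 = 86086.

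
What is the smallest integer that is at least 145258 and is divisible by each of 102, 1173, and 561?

154836

The integer must be a common multiple of 102, 1173, and 561, so a multiple of their LCM.
102 = 2 × 3 × 17
1173 = 3 × 17 × 23
561 = 3 × 11 × 17
LCM(102, 1173, 561) = 2 × 3 × 11 × 17 × 23 = 25806.
Smallest multiple of 25806 that is ≥ 145258: ⌈145258/25806⌉ × 25806 = 6 × 25806 = 154836.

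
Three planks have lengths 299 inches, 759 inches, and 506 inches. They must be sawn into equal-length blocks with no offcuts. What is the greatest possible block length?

23 inches

The block length must divide every plank, so the greatest is gcd(299, 759, 506).
299 = 13 × 23
759 = 3 × 11 × 23
506 = 2 × 11 × 23
gcd(299, 759, 506) = 23.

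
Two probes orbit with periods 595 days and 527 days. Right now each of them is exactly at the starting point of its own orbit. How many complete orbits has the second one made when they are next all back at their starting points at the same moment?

35 orbits

They are all back at their starting positions together after one LCM of the periods.
595 = 5 × 7 × 17
527 = 17 × 31
LCM(595, 527) = 5 × 7 × 17 × 31 = 18445.
Orbits for period 527: 18445 / 527 = 35.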